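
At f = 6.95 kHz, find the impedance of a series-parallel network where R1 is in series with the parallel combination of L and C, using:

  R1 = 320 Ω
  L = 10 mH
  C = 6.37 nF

Step 1 — Angular frequency: ω = 2π·f = 2π·6950 = 4.367e+04 rad/s.
Step 2 — Component impedances:
  R1: Z = R = 320 Ω
  L: Z = jωL = j·4.367e+04·0.01 = 0 + j436.7 Ω
  C: Z = 1/(jωC) = -j/(ω·C) = 0 - j3595 Ω
Step 3 — Parallel branch: L || C = 1/(1/L + 1/C) = 0 + j497.1 Ω.
Step 4 — Series with R1: Z_total = R1 + (L || C) = 320 + j497.1 Ω = 591.2∠57.2° Ω.

Z = 320 + j497.1 Ω = 591.2∠57.2° Ω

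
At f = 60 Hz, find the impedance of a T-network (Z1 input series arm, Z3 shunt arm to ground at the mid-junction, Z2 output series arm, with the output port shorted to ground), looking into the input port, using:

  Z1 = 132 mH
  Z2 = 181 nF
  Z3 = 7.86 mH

Step 1 — Angular frequency: ω = 2π·f = 2π·60 = 377 rad/s.
Step 2 — Component impedances:
  Z1: Z = jωL = j·377·0.132 = 0 + j49.76 Ω
  Z2: Z = 1/(jωC) = -j/(ω·C) = 0 - j1.466e+04 Ω
  Z3: Z = jωL = j·377·0.00786 = 0 + j2.963 Ω
Step 3 — With the output port shorted to ground, the output series arm Z2 runs from the junction to ground; the shunt arm Z3 also runs from the junction to ground. They appear in parallel: Z3 || Z2 = 0 + j2.964 Ω.
Step 4 — Series with input arm Z1: Z_in = Z1 + (Z3 || Z2) = 0 + j52.73 Ω = 52.73∠90.0° Ω.

Z = 0 + j52.73 Ω = 52.73∠90.0° Ω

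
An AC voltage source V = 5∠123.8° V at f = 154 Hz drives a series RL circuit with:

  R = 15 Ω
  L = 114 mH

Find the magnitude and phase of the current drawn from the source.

Step 1 — Angular frequency: ω = 2π·f = 2π·154 = 967.6 rad/s.
Step 2 — Component impedances:
  R: Z = R = 15 Ω
  L: Z = jωL = j·967.6·0.114 = 0 + j110.3 Ω
Step 3 — Series combination: Z_total = R + L = 15 + j110.3 Ω = 111.3∠82.3° Ω.
Step 4 — Source phasor: V = 5∠123.8° V = -2.781 + j4.155 V.
Step 5 — Ohm's law: I = V / Z_total = (-2.781 + j4.155) / (15 + j110.3) = 0.03362 + j0.02979 A.
Step 6 — Convert to polar: |I| = 0.04491 A, ∠I = 41.5°.

I = 0.04491∠41.5° A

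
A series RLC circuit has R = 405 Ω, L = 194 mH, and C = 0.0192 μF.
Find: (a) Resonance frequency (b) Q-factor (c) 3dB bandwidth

Step 1 — Resonance: ω₀ = 1/√(LC) = 1/√(0.194·1.92e-08) = 1.639e+04 rad/s.
Step 2 — f₀ = ω₀/(2π) = 2608 Hz.
Step 3 — Series Q: Q = ω₀L/R = 1.639e+04·0.194/405 = 7.849.
Step 4 — Bandwidth: Δω = ω₀/Q = 2088 rad/s; BW = Δω/(2π) = 332.3 Hz.

(a) f₀ = 2608 Hz  (b) Q = 7.849  (c) BW = 332.3 Hz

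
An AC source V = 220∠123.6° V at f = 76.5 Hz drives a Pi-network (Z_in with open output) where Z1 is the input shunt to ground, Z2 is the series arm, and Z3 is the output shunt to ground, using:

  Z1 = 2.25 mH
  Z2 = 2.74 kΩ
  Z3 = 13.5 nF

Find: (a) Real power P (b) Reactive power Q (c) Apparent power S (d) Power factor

Step 1 — Angular frequency: ω = 2π·f = 2π·76.5 = 480.7 rad/s.
Step 2 — Component impedances:
  Z1: Z = jωL = j·480.7·0.00225 = 0 + j1.081 Ω
  Z2: Z = R = 2740 Ω
  Z3: Z = 1/(jωC) = -j/(ω·C) = 0 - j1.541e+05 Ω
Step 3 — With open output, the series arm Z2 and the output shunt Z3 appear in series to ground: Z2 + Z3 = 2740 - j1.541e+05 Ω.
Step 4 — Parallel with input shunt Z1: Z_in = Z1 || (Z2 + Z3) = 1.349e-07 + j1.082 Ω = 1.082∠90.0° Ω.
Step 5 — Source phasor: V = 220∠123.6° V = -121.7 + j183.2 V.
Step 6 — Current: I = V / Z = 169.4 + j112.6 A = 203.4∠33.6° A.
Step 7 — Complex power: S = V·I* = 0.005582 + j4.475e+04 VA.
Step 8 — Real power: P = Re(S) = 0.005582 W.
Step 9 — Reactive power: Q = Im(S) = 4.475e+04 VAR.
Step 10 — Apparent power: |S| = 4.475e+04 VA.
Step 11 — Power factor: PF = P/|S| = 1.247e-07 (lagging).

(a) P = 0.005582 W  (b) Q = 4.475e+04 VAR  (c) S = 4.475e+04 VA  (d) PF = 1.247e-07 (lagging)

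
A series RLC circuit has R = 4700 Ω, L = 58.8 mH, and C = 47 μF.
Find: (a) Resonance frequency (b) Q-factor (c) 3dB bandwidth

Step 1 — Resonance condition Im(Z)=0 gives ω₀ = 1/√(LC).
Step 2 — ω₀ = 1/√(0.0588·4.7e-05) = 601.5 rad/s.
Step 3 — f₀ = ω₀/(2π) = 95.74 Hz.
Step 4 — Series Q: Q = ω₀L/R = 601.5·0.0588/4700 = 0.007526.
Step 5 — 3dB bandwidth: Δω = ω₀/Q = 7.993e+04 rad/s; BW = Δω/(2π) = 1.272e+04 Hz.

(a) f₀ = 95.74 Hz  (b) Q = 0.007526  (c) BW = 1.272e+04 Hz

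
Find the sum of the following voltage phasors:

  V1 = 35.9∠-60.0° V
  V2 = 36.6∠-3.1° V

Step 1 — Convert each phasor to rectangular form:
  V1 = 35.9·(cos(-60.0°) + j·sin(-60.0°)) = 17.95 - j31.09 V
  V2 = 36.6·(cos(-3.1°) + j·sin(-3.1°)) = 36.55 - j1.979 V
Step 2 — Sum components: V_total = 54.5 - j33.07 V.
Step 3 — Convert to polar: |V_total| = 63.75 V, ∠V_total = -31.3°.

V_total = 63.75∠-31.3° V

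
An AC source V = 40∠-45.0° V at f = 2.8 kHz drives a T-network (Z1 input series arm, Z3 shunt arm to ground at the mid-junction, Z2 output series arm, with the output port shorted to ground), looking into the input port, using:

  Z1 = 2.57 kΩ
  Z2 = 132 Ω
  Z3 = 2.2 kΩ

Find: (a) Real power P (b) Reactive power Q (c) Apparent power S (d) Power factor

Step 1 — Angular frequency: ω = 2π·f = 2π·2800 = 1.759e+04 rad/s.
Step 2 — Component impedances:
  Z1: Z = R = 2570 Ω
  Z2: Z = R = 132 Ω
  Z3: Z = R = 2200 Ω
Step 3 — With the output port shorted to ground, the output series arm Z2 runs from the junction to ground; the shunt arm Z3 also runs from the junction to ground. They appear in parallel: Z3 || Z2 = 124.5 Ω.
Step 4 — Series with input arm Z1: Z_in = Z1 + (Z3 || Z2) = 2695 Ω = 2695∠0.0° Ω.
Step 5 — Source phasor: V = 40∠-45.0° V = 28.28 - j28.28 V.
Step 6 — Current: I = V / Z = 0.0105 - j0.0105 A = 0.01484∠-45.0° A.
Step 7 — Complex power: S = V·I* = 0.5938 VA.
Step 8 — Real power: P = Re(S) = 0.5938 W.
Step 9 — Reactive power: Q = Im(S) = 0 VAR.
Step 10 — Apparent power: |S| = 0.5938 VA.
Step 11 — Power factor: PF = P/|S| = 1 (unity).

(a) P = 0.5938 W  (b) Q = 0 VAR  (c) S = 0.5938 VA  (d) PF = 1 (unity)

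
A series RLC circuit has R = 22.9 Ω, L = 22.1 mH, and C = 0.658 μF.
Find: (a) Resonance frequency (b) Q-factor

Step 1 — Resonance condition Im(Z)=0 gives ω₀ = 1/√(LC).
Step 2 — ω₀ = 1/√(0.0221·6.58e-07) = 8293 rad/s.
Step 3 — f₀ = ω₀/(2π) = 1320 Hz.
Step 4 — Series Q: Q = ω₀L/R = 8293·0.0221/22.9 = 8.003.

(a) f₀ = 1320 Hz  (b) Q = 8.003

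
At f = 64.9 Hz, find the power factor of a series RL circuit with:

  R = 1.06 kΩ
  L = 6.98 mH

Step 1 — Angular frequency: ω = 2π·f = 2π·64.9 = 407.8 rad/s.
Step 2 — Component impedances:
  R: Z = R = 1060 Ω
  L: Z = jωL = j·407.8·0.00698 = 0 + j2.846 Ω
Step 3 — Series combination: Z_total = R + L = 1060 + j2.846 Ω = 1060∠0.2° Ω.
Step 4 — Power factor: PF = cos(φ) = Re(Z)/|Z| = 1060/1060 = 1.
Step 5 — Type: Im(Z) = 2.846 ⇒ lagging (phase φ = 0.2°).

PF = 1 (lagging, φ = 0.2°)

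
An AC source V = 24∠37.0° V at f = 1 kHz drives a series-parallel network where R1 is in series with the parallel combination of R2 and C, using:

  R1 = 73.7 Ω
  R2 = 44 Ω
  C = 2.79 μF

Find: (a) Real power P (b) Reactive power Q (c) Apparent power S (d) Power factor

Step 1 — Angular frequency: ω = 2π·f = 2π·1000 = 6283 rad/s.
Step 2 — Component impedances:
  R1: Z = R = 73.7 Ω
  R2: Z = R = 44 Ω
  C: Z = 1/(jωC) = -j/(ω·C) = 0 - j57.04 Ω
Step 3 — Parallel branch: R2 || C = 1/(1/R2 + 1/C) = 27.59 - j21.28 Ω.
Step 4 — Series with R1: Z_total = R1 + (R2 || C) = 101.3 - j21.28 Ω = 103.5∠-11.9° Ω.
Step 5 — Source phasor: V = 24∠37.0° V = 19.17 + j14.44 V.
Step 6 — Current: I = V / Z = 0.1525 + j0.1746 A = 0.2319∠48.9° A.
Step 7 — Complex power: S = V·I* = 5.446 - j1.144 VA.
Step 8 — Real power: P = Re(S) = 5.446 W.
Step 9 — Reactive power: Q = Im(S) = -1.144 VAR.
Step 10 — Apparent power: |S| = 5.565 VA.
Step 11 — Power factor: PF = P/|S| = 0.9786 (leading).

(a) P = 5.446 W  (b) Q = -1.144 VAR  (c) S = 5.565 VA  (d) PF = 0.9786 (leading)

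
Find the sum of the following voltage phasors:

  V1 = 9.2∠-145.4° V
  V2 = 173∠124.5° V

Step 1 — Convert each phasor to rectangular form:
  V1 = 9.2·(cos(-145.4°) + j·sin(-145.4°)) = -7.573 - j5.224 V
  V2 = 173·(cos(124.5°) + j·sin(124.5°)) = -97.99 + j142.6 V
Step 2 — Sum components: V_total = -105.6 + j137.3 V.
Step 3 — Convert to polar: |V_total| = 173.2 V, ∠V_total = 127.5°.

V_total = 173.2∠127.5° V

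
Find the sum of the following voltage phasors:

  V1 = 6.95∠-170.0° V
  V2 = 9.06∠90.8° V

Step 1 — Convert each phasor to rectangular form:
  V1 = 6.95·(cos(-170.0°) + j·sin(-170.0°)) = -6.844 - j1.207 V
  V2 = 9.06·(cos(90.8°) + j·sin(90.8°)) = -0.1265 + j9.059 V
Step 2 — Sum components: V_total = -6.971 + j7.852 V.
Step 3 — Convert to polar: |V_total| = 10.5 V, ∠V_total = 131.6°.

V_total = 10.5∠131.6° V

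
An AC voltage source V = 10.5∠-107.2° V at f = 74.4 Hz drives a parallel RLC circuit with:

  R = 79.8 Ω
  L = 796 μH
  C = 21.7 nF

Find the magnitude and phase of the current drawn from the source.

Step 1 — Angular frequency: ω = 2π·f = 2π·74.4 = 467.5 rad/s.
Step 2 — Component impedances:
  R: Z = R = 79.8 Ω
  L: Z = jωL = j·467.5·0.000796 = 0 + j0.3721 Ω
  C: Z = 1/(jωC) = -j/(ω·C) = 0 - j9.858e+04 Ω
Step 3 — Parallel combination: 1/Z_total = 1/R + 1/L + 1/C; Z_total = 0.001735 + j0.3721 Ω = 0.3721∠89.7° Ω.
Step 4 — Source phasor: V = 10.5∠-107.2° V = -3.105 - j10.03 V.
Step 5 — Ohm's law: I = V / Z_total = (-3.105 - j10.03) / (0.001735 + j0.3721) = -26.99 + j8.219 A.
Step 6 — Convert to polar: |I| = 28.22 A, ∠I = 163.1°.

I = 28.22∠163.1° A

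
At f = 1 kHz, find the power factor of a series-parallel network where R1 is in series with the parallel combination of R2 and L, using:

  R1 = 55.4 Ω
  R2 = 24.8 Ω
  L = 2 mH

Step 1 — Angular frequency: ω = 2π·f = 2π·1000 = 6283 rad/s.
Step 2 — Component impedances:
  R1: Z = R = 55.4 Ω
  R2: Z = R = 24.8 Ω
  L: Z = jωL = j·6283·0.002 = 0 + j12.57 Ω
Step 3 — Parallel branch: R2 || L = 1/(1/R2 + 1/L) = 5.067 + j9.999 Ω.
Step 4 — Series with R1: Z_total = R1 + (R2 || L) = 60.47 + j9.999 Ω = 61.29∠9.4° Ω.
Step 5 — Power factor: PF = cos(φ) = Re(Z)/|Z| = 60.47/61.29 = 0.9866.
Step 6 — Type: Im(Z) = 9.999 ⇒ lagging (phase φ = 9.4°).

PF = 0.9866 (lagging, φ = 9.4°)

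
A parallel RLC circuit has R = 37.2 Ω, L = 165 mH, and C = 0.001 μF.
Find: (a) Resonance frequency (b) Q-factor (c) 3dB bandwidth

Step 1 — Resonance: ω₀ = 1/√(LC) = 1/√(0.165·1e-09) = 7.785e+04 rad/s.
Step 2 — f₀ = ω₀/(2π) = 1.239e+04 Hz.
Step 3 — Parallel Q: Q = R/(ω₀L) = 37.2/(7.785e+04·0.165) = 0.002896.
Step 4 — Bandwidth: Δω = ω₀/Q = 2.688e+07 rad/s; BW = Δω/(2π) = 4.278e+06 Hz.

(a) f₀ = 1.239e+04 Hz  (b) Q = 0.002896  (c) BW = 4.278e+06 Hz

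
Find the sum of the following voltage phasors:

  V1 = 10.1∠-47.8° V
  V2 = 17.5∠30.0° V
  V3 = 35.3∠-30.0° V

Step 1 — Convert each phasor to rectangular form:
  V1 = 10.1·(cos(-47.8°) + j·sin(-47.8°)) = 6.784 - j7.482 V
  V2 = 17.5·(cos(30.0°) + j·sin(30.0°)) = 15.16 + j8.75 V
  V3 = 35.3·(cos(-30.0°) + j·sin(-30.0°)) = 30.57 - j17.65 V
Step 2 — Sum components: V_total = 52.51 - j16.38 V.
Step 3 — Convert to polar: |V_total| = 55.01 V, ∠V_total = -17.3°.

V_total = 55.01∠-17.3° V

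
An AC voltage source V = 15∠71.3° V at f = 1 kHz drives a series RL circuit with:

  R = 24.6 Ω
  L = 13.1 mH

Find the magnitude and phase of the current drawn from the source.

Step 1 — Angular frequency: ω = 2π·f = 2π·1000 = 6283 rad/s.
Step 2 — Component impedances:
  R: Z = R = 24.6 Ω
  L: Z = jωL = j·6283·0.0131 = 0 + j82.31 Ω
Step 3 — Series combination: Z_total = R + L = 24.6 + j82.31 Ω = 85.91∠73.4° Ω.
Step 4 — Source phasor: V = 15∠71.3° V = 4.809 + j14.21 V.
Step 5 — Ohm's law: I = V / Z_total = (4.809 + j14.21) / (24.6 + j82.31) = 0.1745 - j0.006277 A.
Step 6 — Convert to polar: |I| = 0.1746 A, ∠I = -2.1°.

I = 0.1746∠-2.1° A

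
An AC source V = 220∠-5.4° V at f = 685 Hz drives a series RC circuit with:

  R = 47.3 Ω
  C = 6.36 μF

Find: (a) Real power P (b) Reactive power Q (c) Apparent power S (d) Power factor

Step 1 — Angular frequency: ω = 2π·f = 2π·685 = 4304 rad/s.
Step 2 — Component impedances:
  R: Z = R = 47.3 Ω
  C: Z = 1/(jωC) = -j/(ω·C) = 0 - j36.53 Ω
Step 3 — Series combination: Z_total = R + C = 47.3 - j36.53 Ω = 59.77∠-37.7° Ω.
Step 4 — Source phasor: V = 220∠-5.4° V = 219 - j20.7 V.
Step 5 — Current: I = V / Z = 3.112 + j1.966 A = 3.681∠32.3° A.
Step 6 — Complex power: S = V·I* = 640.9 - j495 VA.
Step 7 — Real power: P = Re(S) = 640.9 W.
Step 8 — Reactive power: Q = Im(S) = -495 VAR.
Step 9 — Apparent power: |S| = 809.8 VA.
Step 10 — Power factor: PF = P/|S| = 0.7914 (leading).

(a) P = 640.9 W  (b) Q = -495 VAR  (c) S = 809.8 VA  (d) PF = 0.7914 (leading)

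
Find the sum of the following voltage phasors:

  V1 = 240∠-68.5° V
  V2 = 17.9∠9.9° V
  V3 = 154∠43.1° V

Step 1 — Convert each phasor to rectangular form:
  V1 = 240·(cos(-68.5°) + j·sin(-68.5°)) = 87.96 - j223.3 V
  V2 = 17.9·(cos(9.9°) + j·sin(9.9°)) = 17.63 + j3.078 V
  V3 = 154·(cos(43.1°) + j·sin(43.1°)) = 112.4 + j105.2 V
Step 2 — Sum components: V_total = 218 - j115 V.
Step 3 — Convert to polar: |V_total| = 246.5 V, ∠V_total = -27.8°.

V_total = 246.5∠-27.8° V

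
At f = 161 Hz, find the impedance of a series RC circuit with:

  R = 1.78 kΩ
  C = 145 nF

Step 1 — Angular frequency: ω = 2π·f = 2π·161 = 1012 rad/s.
Step 2 — Component impedances:
  R: Z = R = 1780 Ω
  C: Z = 1/(jωC) = -j/(ω·C) = 0 - j6818 Ω
Step 3 — Series combination: Z_total = R + C = 1780 - j6818 Ω = 7046∠-75.4° Ω.

Z = 1780 - j6818 Ω = 7046∠-75.4° Ω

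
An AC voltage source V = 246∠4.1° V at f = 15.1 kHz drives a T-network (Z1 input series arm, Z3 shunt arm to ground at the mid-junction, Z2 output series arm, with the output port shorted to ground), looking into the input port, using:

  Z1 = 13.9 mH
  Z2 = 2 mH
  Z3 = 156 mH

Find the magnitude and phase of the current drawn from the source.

Step 1 — Angular frequency: ω = 2π·f = 2π·1.51e+04 = 9.488e+04 rad/s.
Step 2 — Component impedances:
  Z1: Z = jωL = j·9.488e+04·0.0139 = 0 + j1319 Ω
  Z2: Z = jωL = j·9.488e+04·0.002 = 0 + j189.8 Ω
  Z3: Z = jωL = j·9.488e+04·0.156 = 0 + j1.48e+04 Ω
Step 3 — With the output port shorted to ground, the output series arm Z2 runs from the junction to ground; the shunt arm Z3 also runs from the junction to ground. They appear in parallel: Z3 || Z2 = 0 + j187.4 Ω.
Step 4 — Series with input arm Z1: Z_in = Z1 + (Z3 || Z2) = 0 + j1506 Ω = 1506∠90.0° Ω.
Step 5 — Source phasor: V = 246∠4.1° V = 245.4 + j17.59 V.
Step 6 — Ohm's law: I = V / Z_total = (245.4 + j17.59) / (0 + j1506) = 0.01168 - j0.1629 A.
Step 7 — Convert to polar: |I| = 0.1633 A, ∠I = -85.9°.

I = 0.1633∠-85.9° A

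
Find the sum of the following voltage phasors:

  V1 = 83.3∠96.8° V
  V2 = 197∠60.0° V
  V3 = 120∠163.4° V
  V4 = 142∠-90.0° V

Step 1 — Convert each phasor to rectangular form:
  V1 = 83.3·(cos(96.8°) + j·sin(96.8°)) = -9.863 + j82.71 V
  V2 = 197·(cos(60.0°) + j·sin(60.0°)) = 98.5 + j170.6 V
  V3 = 120·(cos(163.4°) + j·sin(163.4°)) = -115 + j34.28 V
  V4 = 142·(cos(-90.0°) + j·sin(-90.0°)) = 0 - j142 V
Step 2 — Sum components: V_total = -26.36 + j145.6 V.
Step 3 — Convert to polar: |V_total| = 148 V, ∠V_total = 100.3°.

V_total = 148∠100.3° V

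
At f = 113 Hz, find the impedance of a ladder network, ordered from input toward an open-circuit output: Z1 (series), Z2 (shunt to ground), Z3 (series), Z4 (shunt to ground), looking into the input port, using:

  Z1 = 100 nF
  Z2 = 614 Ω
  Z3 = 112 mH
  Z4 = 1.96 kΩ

Step 1 — Angular frequency: ω = 2π·f = 2π·113 = 710 rad/s.
Step 2 — Component impedances:
  Z1: Z = 1/(jωC) = -j/(ω·C) = 0 - j1.408e+04 Ω
  Z2: Z = R = 614 Ω
  Z3: Z = jωL = j·710·0.112 = 0 + j79.52 Ω
  Z4: Z = R = 1960 Ω
Step 3 — Ladder network (open output): work backward from the far end, alternating series and parallel combinations. Z_in = 467.7 - j1.408e+04 Ω = 1.409e+04∠-88.1° Ω.

Z = 467.7 - j1.408e+04 Ω = 1.409e+04∠-88.1° Ω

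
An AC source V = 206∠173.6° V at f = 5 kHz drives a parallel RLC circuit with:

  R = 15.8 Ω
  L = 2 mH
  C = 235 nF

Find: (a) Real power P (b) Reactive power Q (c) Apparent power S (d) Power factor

Step 1 — Angular frequency: ω = 2π·f = 2π·5000 = 3.142e+04 rad/s.
Step 2 — Component impedances:
  R: Z = R = 15.8 Ω
  L: Z = jωL = j·3.142e+04·0.002 = 0 + j62.83 Ω
  C: Z = 1/(jωC) = -j/(ω·C) = 0 - j135.5 Ω
Step 3 — Parallel combination: 1/Z_total = 1/R + 1/L + 1/C; Z_total = 15.52 + j2.092 Ω = 15.66∠7.7° Ω.
Step 4 — Source phasor: V = 206∠173.6° V = -204.7 + j22.96 V.
Step 5 — Current: I = V / Z = -12.76 + j3.2 A = 13.16∠165.9° A.
Step 6 — Complex power: S = V·I* = 2686 + j362.1 VA.
Step 7 — Real power: P = Re(S) = 2686 W.
Step 8 — Reactive power: Q = Im(S) = 362.1 VAR.
Step 9 — Apparent power: |S| = 2710 VA.
Step 10 — Power factor: PF = P/|S| = 0.991 (lagging).

(a) P = 2686 W  (b) Q = 362.1 VAR  (c) S = 2710 VA  (d) PF = 0.991 (lagging)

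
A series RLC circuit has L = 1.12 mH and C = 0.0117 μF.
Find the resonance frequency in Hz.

Step 1 — Resonance condition Im(Z)=0 gives ω₀ = 1/√(LC).
Step 2 — ω₀ = 1/√(0.00112·1.17e-08) = 2.762e+05 rad/s.
Step 3 — f₀ = ω₀/(2π) = 4.397e+04 Hz.

f₀ = 4.397e+04 Hz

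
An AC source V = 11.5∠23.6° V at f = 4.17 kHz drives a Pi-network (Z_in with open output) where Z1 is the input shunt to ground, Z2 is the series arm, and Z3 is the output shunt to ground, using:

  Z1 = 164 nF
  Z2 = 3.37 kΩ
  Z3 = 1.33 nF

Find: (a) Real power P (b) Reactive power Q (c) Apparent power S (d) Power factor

Step 1 — Angular frequency: ω = 2π·f = 2π·4170 = 2.62e+04 rad/s.
Step 2 — Component impedances:
  Z1: Z = 1/(jωC) = -j/(ω·C) = 0 - j232.7 Ω
  Z2: Z = R = 3370 Ω
  Z3: Z = 1/(jωC) = -j/(ω·C) = 0 - j2.87e+04 Ω
Step 3 — With open output, the series arm Z2 and the output shunt Z3 appear in series to ground: Z2 + Z3 = 3370 - j2.87e+04 Ω.
Step 4 — Parallel with input shunt Z1: Z_in = Z1 || (Z2 + Z3) = 0.2152 - j230.9 Ω = 230.9∠-89.9° Ω.
Step 5 — Source phasor: V = 11.5∠23.6° V = 10.54 + j4.604 V.
Step 6 — Current: I = V / Z = -0.0199 + j0.04566 A = 0.04981∠113.5° A.
Step 7 — Complex power: S = V·I* = 0.0005338 - j0.5728 VA.
Step 8 — Real power: P = Re(S) = 0.0005338 W.
Step 9 — Reactive power: Q = Im(S) = -0.5728 VAR.
Step 10 — Apparent power: |S| = 0.5728 VA.
Step 11 — Power factor: PF = P/|S| = 0.000932 (leading).

(a) P = 0.0005338 W  (b) Q = -0.5728 VAR  (c) S = 0.5728 VA  (d) PF = 0.000932 (leading)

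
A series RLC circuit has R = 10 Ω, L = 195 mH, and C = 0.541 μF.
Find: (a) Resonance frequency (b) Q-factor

Step 1 — Resonance condition Im(Z)=0 gives ω₀ = 1/√(LC).
Step 2 — ω₀ = 1/√(0.195·5.41e-07) = 3079 rad/s.
Step 3 — f₀ = ω₀/(2π) = 490 Hz.
Step 4 — Series Q: Q = ω₀L/R = 3079·0.195/10 = 60.04.

(a) f₀ = 490 Hz  (b) Q = 60.04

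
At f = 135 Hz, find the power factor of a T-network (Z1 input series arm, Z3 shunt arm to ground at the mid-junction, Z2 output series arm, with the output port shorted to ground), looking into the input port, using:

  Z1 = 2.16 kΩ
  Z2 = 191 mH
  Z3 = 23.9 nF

Step 1 — Angular frequency: ω = 2π·f = 2π·135 = 848.2 rad/s.
Step 2 — Component impedances:
  Z1: Z = R = 2160 Ω
  Z2: Z = jωL = j·848.2·0.191 = 0 + j162 Ω
  Z3: Z = 1/(jωC) = -j/(ω·C) = 0 - j4.933e+04 Ω
Step 3 — With the output port shorted to ground, the output series arm Z2 runs from the junction to ground; the shunt arm Z3 also runs from the junction to ground. They appear in parallel: Z3 || Z2 = 0 + j162.5 Ω.
Step 4 — Series with input arm Z1: Z_in = Z1 + (Z3 || Z2) = 2160 + j162.5 Ω = 2166∠4.3° Ω.
Step 5 — Power factor: PF = cos(φ) = Re(Z)/|Z| = 2160/2166 = 0.9972.
Step 6 — Type: Im(Z) = 162.5 ⇒ lagging (phase φ = 4.3°).

PF = 0.9972 (lagging, φ = 4.3°)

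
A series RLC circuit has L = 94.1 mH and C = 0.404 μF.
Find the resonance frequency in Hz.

Step 1 — Resonance condition Im(Z)=0 gives ω₀ = 1/√(LC).
Step 2 — ω₀ = 1/√(0.0941·4.04e-07) = 5129 rad/s.
Step 3 — f₀ = ω₀/(2π) = 816.3 Hz.

f₀ = 816.3 Hz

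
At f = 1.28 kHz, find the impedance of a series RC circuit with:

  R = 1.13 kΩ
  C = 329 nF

Step 1 — Angular frequency: ω = 2π·f = 2π·1280 = 8042 rad/s.
Step 2 — Component impedances:
  R: Z = R = 1130 Ω
  C: Z = 1/(jωC) = -j/(ω·C) = 0 - j377.9 Ω
Step 3 — Series combination: Z_total = R + C = 1130 - j377.9 Ω = 1192∠-18.5° Ω.

Z = 1130 - j377.9 Ω = 1192∠-18.5° Ω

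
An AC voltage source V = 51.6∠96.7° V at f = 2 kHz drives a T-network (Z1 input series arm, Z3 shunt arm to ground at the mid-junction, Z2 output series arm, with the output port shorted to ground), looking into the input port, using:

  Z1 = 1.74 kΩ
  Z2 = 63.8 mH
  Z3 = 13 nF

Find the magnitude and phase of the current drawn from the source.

Step 1 — Angular frequency: ω = 2π·f = 2π·2000 = 1.257e+04 rad/s.
Step 2 — Component impedances:
  Z1: Z = R = 1740 Ω
  Z2: Z = jωL = j·1.257e+04·0.0638 = 0 + j801.7 Ω
  Z3: Z = 1/(jωC) = -j/(ω·C) = 0 - j6121 Ω
Step 3 — With the output port shorted to ground, the output series arm Z2 runs from the junction to ground; the shunt arm Z3 also runs from the junction to ground. They appear in parallel: Z3 || Z2 = 0 + j922.6 Ω.
Step 4 — Series with input arm Z1: Z_in = Z1 + (Z3 || Z2) = 1740 + j922.6 Ω = 1969∠27.9° Ω.
Step 5 — Source phasor: V = 51.6∠96.7° V = -6.02 + j51.25 V.
Step 6 — Ohm's law: I = V / Z_total = (-6.02 + j51.25) / (1740 + j922.6) = 0.009489 + j0.02442 A.
Step 7 — Convert to polar: |I| = 0.0262 A, ∠I = 68.8°.

I = 0.0262∠68.8° A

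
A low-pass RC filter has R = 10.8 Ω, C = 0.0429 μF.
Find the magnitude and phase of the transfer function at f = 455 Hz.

Step 1 — Angular frequency: ω = 2π·455 = 2859 rad/s.
Step 2 — Transfer function: H(jω) = 1/(1 + jωRC).
Step 3 — Denominator: 1 + jωRC = 1 + j·2859·10.8·4.29e-08 = 1 + j0.001325.
Step 4 — H = 1 - j0.001325.
Step 5 — Magnitude: |H| = 1 (-0.0 dB); phase: φ = -0.1°.

|H| = 1 (-0.0 dB), φ = -0.1°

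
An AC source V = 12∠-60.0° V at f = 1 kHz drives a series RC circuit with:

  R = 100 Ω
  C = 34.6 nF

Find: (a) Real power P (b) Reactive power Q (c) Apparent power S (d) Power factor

Step 1 — Angular frequency: ω = 2π·f = 2π·1000 = 6283 rad/s.
Step 2 — Component impedances:
  R: Z = R = 100 Ω
  C: Z = 1/(jωC) = -j/(ω·C) = 0 - j4600 Ω
Step 3 — Series combination: Z_total = R + C = 100 - j4600 Ω = 4601∠-88.8° Ω.
Step 4 — Source phasor: V = 12∠-60.0° V = 6 - j10.39 V.
Step 5 — Current: I = V / Z = 0.002287 + j0.001255 A = 0.002608∠28.8° A.
Step 6 — Complex power: S = V·I* = 0.0006803 - j0.03129 VA.
Step 7 — Real power: P = Re(S) = 0.0006803 W.
Step 8 — Reactive power: Q = Im(S) = -0.03129 VAR.
Step 9 — Apparent power: |S| = 0.0313 VA.
Step 10 — Power factor: PF = P/|S| = 0.02173 (leading).

(a) P = 0.0006803 W  (b) Q = -0.03129 VAR  (c) S = 0.0313 VA  (d) PF = 0.02173 (leading)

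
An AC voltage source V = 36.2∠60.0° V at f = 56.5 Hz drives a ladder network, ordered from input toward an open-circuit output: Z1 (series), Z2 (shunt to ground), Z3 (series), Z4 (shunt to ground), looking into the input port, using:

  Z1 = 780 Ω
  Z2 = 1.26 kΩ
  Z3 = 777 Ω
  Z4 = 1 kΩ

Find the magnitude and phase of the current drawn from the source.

Step 1 — Angular frequency: ω = 2π·f = 2π·56.5 = 355 rad/s.
Step 2 — Component impedances:
  Z1: Z = R = 780 Ω
  Z2: Z = R = 1260 Ω
  Z3: Z = R = 777 Ω
  Z4: Z = R = 1000 Ω
Step 3 — Ladder network (open output): work backward from the far end, alternating series and parallel combinations. Z_in = 1517 Ω = 1517∠0.0° Ω.
Step 4 — Source phasor: V = 36.2∠60.0° V = 18.1 + j31.35 V.
Step 5 — Ohm's law: I = V / Z_total = (18.1 + j31.35) / (1517) = 0.01193 + j0.02066 A.
Step 6 — Convert to polar: |I| = 0.02386 A, ∠I = 60.0°.

I = 0.02386∠60.0° A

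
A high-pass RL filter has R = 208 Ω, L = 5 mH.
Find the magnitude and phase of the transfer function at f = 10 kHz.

Step 1 — Angular frequency: ω = 2π·1e+04 = 6.283e+04 rad/s.
Step 2 — Transfer function: H(jω) = jωL/(R + jωL).
Step 3 — Numerator jωL = j·314.2; denominator R + jωL = 208 + j314.2.
Step 4 — H = 0.6952 + j0.4603.
Step 5 — Magnitude: |H| = 0.8338 (-1.6 dB); phase: φ = 33.5°.

|H| = 0.8338 (-1.6 dB), φ = 33.5°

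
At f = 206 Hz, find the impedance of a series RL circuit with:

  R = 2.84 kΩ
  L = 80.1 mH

Step 1 — Angular frequency: ω = 2π·f = 2π·206 = 1294 rad/s.
Step 2 — Component impedances:
  R: Z = R = 2840 Ω
  L: Z = jωL = j·1294·0.0801 = 0 + j103.7 Ω
Step 3 — Series combination: Z_total = R + L = 2840 + j103.7 Ω = 2842∠2.1° Ω.

Z = 2840 + j103.7 Ω = 2842∠2.1° Ω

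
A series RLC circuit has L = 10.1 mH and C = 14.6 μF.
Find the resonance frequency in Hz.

Step 1 — Resonance condition Im(Z)=0 gives ω₀ = 1/√(LC).
Step 2 — ω₀ = 1/√(0.0101·1.46e-05) = 2604 rad/s.
Step 3 — f₀ = ω₀/(2π) = 414.5 Hz.

f₀ = 414.5 Hz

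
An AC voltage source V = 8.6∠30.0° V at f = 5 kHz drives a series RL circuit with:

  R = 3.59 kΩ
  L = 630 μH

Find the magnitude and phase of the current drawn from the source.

Step 1 — Angular frequency: ω = 2π·f = 2π·5000 = 3.142e+04 rad/s.
Step 2 — Component impedances:
  R: Z = R = 3590 Ω
  L: Z = jωL = j·3.142e+04·0.00063 = 0 + j19.79 Ω
Step 3 — Series combination: Z_total = R + L = 3590 + j19.79 Ω = 3590∠0.3° Ω.
Step 4 — Source phasor: V = 8.6∠30.0° V = 7.448 + j4.3 V.
Step 5 — Ohm's law: I = V / Z_total = (7.448 + j4.3) / (3590 + j19.79) = 0.002081 + j0.001186 A.
Step 6 — Convert to polar: |I| = 0.002396 A, ∠I = 29.7°.

I = 0.002396∠29.7° A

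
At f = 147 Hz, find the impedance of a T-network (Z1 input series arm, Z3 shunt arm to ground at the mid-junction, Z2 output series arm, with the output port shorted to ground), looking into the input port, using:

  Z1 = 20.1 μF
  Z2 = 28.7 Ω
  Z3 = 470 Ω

Step 1 — Angular frequency: ω = 2π·f = 2π·147 = 923.6 rad/s.
Step 2 — Component impedances:
  Z1: Z = 1/(jωC) = -j/(ω·C) = 0 - j53.87 Ω
  Z2: Z = R = 28.7 Ω
  Z3: Z = R = 470 Ω
Step 3 — With the output port shorted to ground, the output series arm Z2 runs from the junction to ground; the shunt arm Z3 also runs from the junction to ground. They appear in parallel: Z3 || Z2 = 27.05 Ω.
Step 4 — Series with input arm Z1: Z_in = Z1 + (Z3 || Z2) = 27.05 - j53.87 Ω = 60.27∠-63.3° Ω.

Z = 27.05 - j53.87 Ω = 60.27∠-63.3° Ω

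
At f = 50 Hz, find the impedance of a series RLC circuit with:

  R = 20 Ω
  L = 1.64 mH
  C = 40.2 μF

Step 1 — Angular frequency: ω = 2π·f = 2π·50 = 314.2 rad/s.
Step 2 — Component impedances:
  R: Z = R = 20 Ω
  L: Z = jωL = j·314.2·0.00164 = 0 + j0.5152 Ω
  C: Z = 1/(jωC) = -j/(ω·C) = 0 - j79.18 Ω
Step 3 — Series combination: Z_total = R + L + C = 20 - j78.67 Ω = 81.17∠-75.7° Ω.

Z = 20 - j78.67 Ω = 81.17∠-75.7° Ω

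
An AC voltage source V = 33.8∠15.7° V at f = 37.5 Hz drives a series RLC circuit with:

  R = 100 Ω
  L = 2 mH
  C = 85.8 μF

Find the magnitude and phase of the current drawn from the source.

Step 1 — Angular frequency: ω = 2π·f = 2π·37.5 = 235.6 rad/s.
Step 2 — Component impedances:
  R: Z = R = 100 Ω
  L: Z = jωL = j·235.6·0.002 = 0 + j0.4712 Ω
  C: Z = 1/(jωC) = -j/(ω·C) = 0 - j49.47 Ω
Step 3 — Series combination: Z_total = R + L + C = 100 - j48.99 Ω = 111.4∠-26.1° Ω.
Step 4 — Source phasor: V = 33.8∠15.7° V = 32.54 + j9.146 V.
Step 5 — Ohm's law: I = V / Z_total = (32.54 + j9.146) / (100 - j48.99) = 0.2263 + j0.2023 A.
Step 6 — Convert to polar: |I| = 0.3035 A, ∠I = 41.8°.

I = 0.3035∠41.8° A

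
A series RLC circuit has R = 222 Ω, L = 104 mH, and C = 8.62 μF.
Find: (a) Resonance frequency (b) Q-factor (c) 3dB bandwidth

Step 1 — Resonance condition Im(Z)=0 gives ω₀ = 1/√(LC).
Step 2 — ω₀ = 1/√(0.104·8.62e-06) = 1056 rad/s.
Step 3 — f₀ = ω₀/(2π) = 168.1 Hz.
Step 4 — Series Q: Q = ω₀L/R = 1056·0.104/222 = 0.4948.
Step 5 — 3dB bandwidth: Δω = ω₀/Q = 2135 rad/s; BW = Δω/(2π) = 339.7 Hz.

(a) f₀ = 168.1 Hz  (b) Q = 0.4948  (c) BW = 339.7 Hz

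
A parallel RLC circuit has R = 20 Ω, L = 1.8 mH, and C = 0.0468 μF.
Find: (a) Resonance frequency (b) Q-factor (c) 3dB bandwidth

Step 1 — Resonance: ω₀ = 1/√(LC) = 1/√(0.0018·4.68e-08) = 1.09e+05 rad/s.
Step 2 — f₀ = ω₀/(2π) = 1.734e+04 Hz.
Step 3 — Parallel Q: Q = R/(ω₀L) = 20/(1.09e+05·0.0018) = 0.102.
Step 4 — Bandwidth: Δω = ω₀/Q = 1.068e+06 rad/s; BW = Δω/(2π) = 1.7e+05 Hz.

(a) f₀ = 1.734e+04 Hz  (b) Q = 0.102  (c) BW = 1.7e+05 Hz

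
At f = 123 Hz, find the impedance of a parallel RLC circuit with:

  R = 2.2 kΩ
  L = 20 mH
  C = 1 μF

Step 1 — Angular frequency: ω = 2π·f = 2π·123 = 772.8 rad/s.
Step 2 — Component impedances:
  R: Z = R = 2200 Ω
  L: Z = jωL = j·772.8·0.02 = 0 + j15.46 Ω
  C: Z = 1/(jωC) = -j/(ω·C) = 0 - j1294 Ω
Step 3 — Parallel combination: 1/Z_total = 1/R + 1/L + 1/C; Z_total = 0.1112 + j15.64 Ω = 15.64∠89.6° Ω.

Z = 0.1112 + j15.64 Ω = 15.64∠89.6° Ω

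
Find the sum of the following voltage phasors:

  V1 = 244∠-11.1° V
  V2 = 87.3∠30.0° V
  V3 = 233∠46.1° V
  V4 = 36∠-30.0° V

Step 1 — Convert each phasor to rectangular form:
  V1 = 244·(cos(-11.1°) + j·sin(-11.1°)) = 239.4 - j46.98 V
  V2 = 87.3·(cos(30.0°) + j·sin(30.0°)) = 75.6 + j43.65 V
  V3 = 233·(cos(46.1°) + j·sin(46.1°)) = 161.6 + j167.9 V
  V4 = 36·(cos(-30.0°) + j·sin(-30.0°)) = 31.18 - j18 V
Step 2 — Sum components: V_total = 507.8 + j146.6 V.
Step 3 — Convert to polar: |V_total| = 528.5 V, ∠V_total = 16.1°.

V_total = 528.5∠16.1° V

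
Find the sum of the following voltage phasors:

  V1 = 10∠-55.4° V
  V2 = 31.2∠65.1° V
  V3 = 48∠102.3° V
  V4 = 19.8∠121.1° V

Step 1 — Convert each phasor to rectangular form:
  V1 = 10·(cos(-55.4°) + j·sin(-55.4°)) = 5.678 - j8.231 V
  V2 = 31.2·(cos(65.1°) + j·sin(65.1°)) = 13.14 + j28.3 V
  V3 = 48·(cos(102.3°) + j·sin(102.3°)) = -10.23 + j46.9 V
  V4 = 19.8·(cos(121.1°) + j·sin(121.1°)) = -10.23 + j16.95 V
Step 2 — Sum components: V_total = -1.638 + j83.92 V.
Step 3 — Convert to polar: |V_total| = 83.94 V, ∠V_total = 91.1°.

V_total = 83.94∠91.1° V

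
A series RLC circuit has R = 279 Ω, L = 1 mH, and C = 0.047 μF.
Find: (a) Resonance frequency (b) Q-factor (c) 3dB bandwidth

Step 1 — Resonance: ω₀ = 1/√(LC) = 1/√(0.001·4.7e-08) = 1.459e+05 rad/s.
Step 2 — f₀ = ω₀/(2π) = 2.322e+04 Hz.
Step 3 — Series Q: Q = ω₀L/R = 1.459e+05·0.001/279 = 0.5228.
Step 4 — Bandwidth: Δω = ω₀/Q = 2.79e+05 rad/s; BW = Δω/(2π) = 4.44e+04 Hz.

(a) f₀ = 2.322e+04 Hz  (b) Q = 0.5228  (c) BW = 4.44e+04 Hz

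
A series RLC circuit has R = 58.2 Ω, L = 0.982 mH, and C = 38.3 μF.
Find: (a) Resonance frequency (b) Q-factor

Step 1 — Resonance condition Im(Z)=0 gives ω₀ = 1/√(LC).
Step 2 — ω₀ = 1/√(0.000982·3.83e-05) = 5156 rad/s.
Step 3 — f₀ = ω₀/(2π) = 820.7 Hz.
Step 4 — Series Q: Q = ω₀L/R = 5156·0.000982/58.2 = 0.087.

(a) f₀ = 820.7 Hz  (b) Q = 0.087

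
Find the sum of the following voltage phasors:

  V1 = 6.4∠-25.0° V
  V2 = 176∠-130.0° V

Step 1 — Convert each phasor to rectangular form:
  V1 = 6.4·(cos(-25.0°) + j·sin(-25.0°)) = 5.8 - j2.705 V
  V2 = 176·(cos(-130.0°) + j·sin(-130.0°)) = -113.1 - j134.8 V
Step 2 — Sum components: V_total = -107.3 - j137.5 V.
Step 3 — Convert to polar: |V_total| = 174.5 V, ∠V_total = -128.0°.

V_total = 174.5∠-128.0° V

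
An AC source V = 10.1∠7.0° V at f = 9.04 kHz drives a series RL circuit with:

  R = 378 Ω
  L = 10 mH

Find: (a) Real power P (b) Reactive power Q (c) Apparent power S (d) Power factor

Step 1 — Angular frequency: ω = 2π·f = 2π·9040 = 5.68e+04 rad/s.
Step 2 — Component impedances:
  R: Z = R = 378 Ω
  L: Z = jωL = j·5.68e+04·0.01 = 0 + j568 Ω
Step 3 — Series combination: Z_total = R + L = 378 + j568 Ω = 682.3∠56.4° Ω.
Step 4 — Source phasor: V = 10.1∠7.0° V = 10.02 + j1.231 V.
Step 5 — Current: I = V / Z = 0.009642 - j0.01123 A = 0.0148∠-49.4° A.
Step 6 — Complex power: S = V·I* = 0.08283 + j0.1245 VA.
Step 7 — Real power: P = Re(S) = 0.08283 W.
Step 8 — Reactive power: Q = Im(S) = 0.1245 VAR.
Step 9 — Apparent power: |S| = 0.1495 VA.
Step 10 — Power factor: PF = P/|S| = 0.554 (lagging).

(a) P = 0.08283 W  (b) Q = 0.1245 VAR  (c) S = 0.1495 VA  (d) PF = 0.554 (lagging)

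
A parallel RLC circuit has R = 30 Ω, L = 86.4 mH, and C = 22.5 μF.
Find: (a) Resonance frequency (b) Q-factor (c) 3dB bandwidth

Step 1 — Resonance: ω₀ = 1/√(LC) = 1/√(0.0864·2.25e-05) = 717.2 rad/s.
Step 2 — f₀ = ω₀/(2π) = 114.1 Hz.
Step 3 — Parallel Q: Q = R/(ω₀L) = 30/(717.2·0.0864) = 0.4841.
Step 4 — Bandwidth: Δω = ω₀/Q = 1481 rad/s; BW = Δω/(2π) = 235.8 Hz.

(a) f₀ = 114.1 Hz  (b) Q = 0.4841  (c) BW = 235.8 Hz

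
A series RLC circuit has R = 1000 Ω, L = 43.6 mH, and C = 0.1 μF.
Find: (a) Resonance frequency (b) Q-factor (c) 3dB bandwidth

Step 1 — Resonance: ω₀ = 1/√(LC) = 1/√(0.0436·1e-07) = 1.514e+04 rad/s.
Step 2 — f₀ = ω₀/(2π) = 2410 Hz.
Step 3 — Series Q: Q = ω₀L/R = 1.514e+04·0.0436/1000 = 0.6603.
Step 4 — Bandwidth: Δω = ω₀/Q = 2.294e+04 rad/s; BW = Δω/(2π) = 3650 Hz.

(a) f₀ = 2410 Hz  (b) Q = 0.6603  (c) BW = 3650 Hz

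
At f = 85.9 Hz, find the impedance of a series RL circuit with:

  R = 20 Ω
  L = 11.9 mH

Step 1 — Angular frequency: ω = 2π·f = 2π·85.9 = 539.7 rad/s.
Step 2 — Component impedances:
  R: Z = R = 20 Ω
  L: Z = jωL = j·539.7·0.0119 = 0 + j6.423 Ω
Step 3 — Series combination: Z_total = R + L = 20 + j6.423 Ω = 21.01∠17.8° Ω.

Z = 20 + j6.423 Ω = 21.01∠17.8° Ω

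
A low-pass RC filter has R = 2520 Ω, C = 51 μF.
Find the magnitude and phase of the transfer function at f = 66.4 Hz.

Step 1 — Angular frequency: ω = 2π·66.4 = 417.2 rad/s.
Step 2 — Transfer function: H(jω) = 1/(1 + jωRC).
Step 3 — Denominator: 1 + jωRC = 1 + j·417.2·2520·5.1e-05 = 1 + j53.62.
Step 4 — H = 0.0003477 - j0.01864.
Step 5 — Magnitude: |H| = 0.01865 (-34.6 dB); phase: φ = -88.9°.

|H| = 0.01865 (-34.6 dB), φ = -88.9°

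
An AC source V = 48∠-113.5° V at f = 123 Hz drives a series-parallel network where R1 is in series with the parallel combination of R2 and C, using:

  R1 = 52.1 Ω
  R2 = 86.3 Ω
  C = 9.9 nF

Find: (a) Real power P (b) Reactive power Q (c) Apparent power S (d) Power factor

Step 1 — Angular frequency: ω = 2π·f = 2π·123 = 772.8 rad/s.
Step 2 — Component impedances:
  R1: Z = R = 52.1 Ω
  R2: Z = R = 86.3 Ω
  C: Z = 1/(jωC) = -j/(ω·C) = 0 - j1.307e+05 Ω
Step 3 — Parallel branch: R2 || C = 1/(1/R2 + 1/C) = 86.3 - j0.05698 Ω.
Step 4 — Series with R1: Z_total = R1 + (R2 || C) = 138.4 - j0.05698 Ω = 138.4∠-0.0° Ω.
Step 5 — Source phasor: V = 48∠-113.5° V = -19.14 - j44.02 V.
Step 6 — Current: I = V / Z = -0.1382 - j0.3181 A = 0.3468∠-113.5° A.
Step 7 — Complex power: S = V·I* = 16.65 - j0.006854 VA.
Step 8 — Real power: P = Re(S) = 16.65 W.
Step 9 — Reactive power: Q = Im(S) = -0.006854 VAR.
Step 10 — Apparent power: |S| = 16.65 VA.
Step 11 — Power factor: PF = P/|S| = 1 (leading).

(a) P = 16.65 W  (b) Q = -0.006854 VAR  (c) S = 16.65 VA  (d) PF = 1 (leading)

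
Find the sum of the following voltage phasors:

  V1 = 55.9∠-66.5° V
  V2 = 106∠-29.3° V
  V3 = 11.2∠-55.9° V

Step 1 — Convert each phasor to rectangular form:
  V1 = 55.9·(cos(-66.5°) + j·sin(-66.5°)) = 22.29 - j51.26 V
  V2 = 106·(cos(-29.3°) + j·sin(-29.3°)) = 92.44 - j51.87 V
  V3 = 11.2·(cos(-55.9°) + j·sin(-55.9°)) = 6.279 - j9.274 V
Step 2 — Sum components: V_total = 121 - j112.4 V.
Step 3 — Convert to polar: |V_total| = 165.2 V, ∠V_total = -42.9°.

V_total = 165.2∠-42.9° V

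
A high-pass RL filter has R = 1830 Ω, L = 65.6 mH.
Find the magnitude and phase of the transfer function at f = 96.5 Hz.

Step 1 — Angular frequency: ω = 2π·96.5 = 606.3 rad/s.
Step 2 — Transfer function: H(jω) = jωL/(R + jωL).
Step 3 — Numerator jωL = j·39.78; denominator R + jωL = 1830 + j39.78.
Step 4 — H = 0.0004722 + j0.02172.
Step 5 — Magnitude: |H| = 0.02173 (-33.3 dB); phase: φ = 88.8°.

|H| = 0.02173 (-33.3 dB), φ = 88.8°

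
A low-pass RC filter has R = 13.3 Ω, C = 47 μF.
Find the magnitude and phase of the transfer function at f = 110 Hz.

Step 1 — Angular frequency: ω = 2π·110 = 691.2 rad/s.
Step 2 — Transfer function: H(jω) = 1/(1 + jωRC).
Step 3 — Denominator: 1 + jωRC = 1 + j·691.2·13.3·4.7e-05 = 1 + j0.432.
Step 4 — H = 0.8427 - j0.3641.
Step 5 — Magnitude: |H| = 0.918 (-0.7 dB); phase: φ = -23.4°.

|H| = 0.918 (-0.7 dB), φ = -23.4°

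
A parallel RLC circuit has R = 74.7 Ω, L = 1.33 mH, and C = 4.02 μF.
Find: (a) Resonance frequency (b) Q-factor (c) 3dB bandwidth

Step 1 — Resonance: ω₀ = 1/√(LC) = 1/√(0.00133·4.02e-06) = 1.368e+04 rad/s.
Step 2 — f₀ = ω₀/(2π) = 2177 Hz.
Step 3 — Parallel Q: Q = R/(ω₀L) = 74.7/(1.368e+04·0.00133) = 4.107.
Step 4 — Bandwidth: Δω = ω₀/Q = 3330 rad/s; BW = Δω/(2π) = 530 Hz.

(a) f₀ = 2177 Hz  (b) Q = 4.107  (c) BW = 530 Hz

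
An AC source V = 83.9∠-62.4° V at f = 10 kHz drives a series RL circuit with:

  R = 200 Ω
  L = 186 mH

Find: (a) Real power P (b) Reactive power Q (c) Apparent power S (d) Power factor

Step 1 — Angular frequency: ω = 2π·f = 2π·1e+04 = 6.283e+04 rad/s.
Step 2 — Component impedances:
  R: Z = R = 200 Ω
  L: Z = jωL = j·6.283e+04·0.186 = 0 + j1.169e+04 Ω
Step 3 — Series combination: Z_total = R + L = 200 + j1.169e+04 Ω = 1.169e+04∠89.0° Ω.
Step 4 — Source phasor: V = 83.9∠-62.4° V = 38.87 - j74.35 V.
Step 5 — Current: I = V / Z = -0.006303 - j0.003434 A = 0.007178∠-151.4° A.
Step 6 — Complex power: S = V·I* = 0.0103 + j0.6021 VA.
Step 7 — Real power: P = Re(S) = 0.0103 W.
Step 8 — Reactive power: Q = Im(S) = 0.6021 VAR.
Step 9 — Apparent power: |S| = 0.6022 VA.
Step 10 — Power factor: PF = P/|S| = 0.01711 (lagging).

(a) P = 0.0103 W  (b) Q = 0.6021 VAR  (c) S = 0.6022 VA  (d) PF = 0.01711 (lagging)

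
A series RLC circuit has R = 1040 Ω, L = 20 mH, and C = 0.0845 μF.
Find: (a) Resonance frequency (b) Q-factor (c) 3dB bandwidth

Step 1 — Resonance condition Im(Z)=0 gives ω₀ = 1/√(LC).
Step 2 — ω₀ = 1/√(0.02·8.45e-08) = 2.433e+04 rad/s.
Step 3 — f₀ = ω₀/(2π) = 3871 Hz.
Step 4 — Series Q: Q = ω₀L/R = 2.433e+04·0.02/1040 = 0.4678.
Step 5 — 3dB bandwidth: Δω = ω₀/Q = 5.2e+04 rad/s; BW = Δω/(2π) = 8276 Hz.

(a) f₀ = 3871 Hz  (b) Q = 0.4678  (c) BW = 8276 Hz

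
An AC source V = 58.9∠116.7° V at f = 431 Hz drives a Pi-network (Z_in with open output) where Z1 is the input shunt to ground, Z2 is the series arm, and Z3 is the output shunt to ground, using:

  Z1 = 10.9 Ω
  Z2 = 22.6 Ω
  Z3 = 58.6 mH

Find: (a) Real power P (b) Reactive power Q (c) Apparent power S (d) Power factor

Step 1 — Angular frequency: ω = 2π·f = 2π·431 = 2708 rad/s.
Step 2 — Component impedances:
  Z1: Z = R = 10.9 Ω
  Z2: Z = R = 22.6 Ω
  Z3: Z = jωL = j·2708·0.0586 = 0 + j158.7 Ω
Step 3 — With open output, the series arm Z2 and the output shunt Z3 appear in series to ground: Z2 + Z3 = 22.6 + j158.7 Ω.
Step 4 — Parallel with input shunt Z1: Z_in = Z1 || (Z2 + Z3) = 10.75 + j0.7167 Ω = 10.77∠3.8° Ω.
Step 5 — Source phasor: V = 58.9∠116.7° V = -26.46 + j52.62 V.
Step 6 — Current: I = V / Z = -2.126 + j5.037 A = 5.468∠112.9° A.
Step 7 — Complex power: S = V·I* = 321.3 + j21.43 VA.
Step 8 — Real power: P = Re(S) = 321.3 W.
Step 9 — Reactive power: Q = Im(S) = 21.43 VAR.
Step 10 — Apparent power: |S| = 322 VA.
Step 11 — Power factor: PF = P/|S| = 0.9978 (lagging).

(a) P = 321.3 W  (b) Q = 21.43 VAR  (c) S = 322 VA  (d) PF = 0.9978 (lagging)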